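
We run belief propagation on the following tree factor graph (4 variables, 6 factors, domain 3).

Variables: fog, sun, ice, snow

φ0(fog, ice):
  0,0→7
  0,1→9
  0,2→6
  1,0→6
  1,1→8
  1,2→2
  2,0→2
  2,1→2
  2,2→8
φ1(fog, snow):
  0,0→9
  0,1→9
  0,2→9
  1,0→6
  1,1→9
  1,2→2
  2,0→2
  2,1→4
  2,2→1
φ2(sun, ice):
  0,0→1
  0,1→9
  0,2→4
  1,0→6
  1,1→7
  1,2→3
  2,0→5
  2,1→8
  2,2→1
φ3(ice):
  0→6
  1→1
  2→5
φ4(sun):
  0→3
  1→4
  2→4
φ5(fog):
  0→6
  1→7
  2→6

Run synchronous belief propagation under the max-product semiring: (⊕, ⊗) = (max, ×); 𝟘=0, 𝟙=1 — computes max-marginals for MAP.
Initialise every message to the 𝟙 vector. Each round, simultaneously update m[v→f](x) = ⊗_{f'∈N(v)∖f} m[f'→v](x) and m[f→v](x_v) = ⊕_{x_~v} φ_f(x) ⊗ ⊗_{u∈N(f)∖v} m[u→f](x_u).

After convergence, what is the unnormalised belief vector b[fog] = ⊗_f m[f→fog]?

b[fog] = [54432, 54432, 11520]

init: all messages = 𝟙 over 3 values
r1 m[φ0→fog] = [9, 8, 8]
r1 m[φ0→ice] = [7, 9, 8]
r1 m[φ1→fog] = [9, 9, 4]
r1 m[φ1→snow] = [9, 9, 9]
r1 m[φ2→sun] = [9, 7, 8]
r1 m[φ2→ice] = [6, 9, 4]
r1 m[φ3→ice] = [6, 1, 5]
r1 m[φ4→sun] = [3, 4, 4]
r1 m[φ5→fog] = [6, 7, 6]
r1 m[fog→φ0] = [1, 1, 1]
r1 m[fog→φ1] = [1, 1, 1]
r1 m[fog→φ5] = [1, 1, 1]
r1 m[sun→φ2] = [1, 1, 1]
r1 m[sun→φ4] = [1, 1, 1]
r1 m[ice→φ0] = [1, 1, 1]
r1 m[ice→φ2] = [1, 1, 1]
r1 m[ice→φ3] = [1, 1, 1]
r1 m[snow→φ1] = [1, 1, 1]
r2 m[φ0→fog] = [9, 8, 8]
r2 m[φ0→ice] = [7, 9, 8]
r2 m[φ1→fog] = [9, 9, 4]
r2 m[φ1→snow] = [9, 9, 9]
r2 m[φ2→sun] = [9, 7, 8]
r2 m[φ2→ice] = [6, 9, 4]
r2 m[φ3→ice] = [6, 1, 5]
r2 m[φ4→sun] = [3, 4, 4]
r2 m[φ5→fog] = [6, 7, 6]
r2 m[fog→φ0] = [54, 63, 24]
r2 m[fog→φ1] = [54, 56, 48]
r2 m[fog→φ5] = [81, 72, 32]
r2 m[sun→φ2] = [3, 4, 4]
r2 m[sun→φ4] = [9, 7, 8]
r2 m[ice→φ0] = [36, 9, 20]
r2 m[ice→φ2] = [42, 9, 40]
r2 m[ice→φ3] = [42, 81, 32]
r2 m[snow→φ1] = [1, 1, 1]
r3 m[φ0→fog] = [252, 216, 160]
r3 m[φ0→ice] = [378, 504, 324]
r3 m[φ1→fog] = [9, 9, 4]
r3 m[φ1→snow] = [486, 504, 486]
r3 m[φ2→sun] = [160, 252, 210]
r3 m[φ2→ice] = [24, 32, 12]
r3 m[φ3→ice] = [6, 1, 5]
r3 m[φ4→sun] = [3, 4, 4]
r3 m[φ5→fog] = [6, 7, 6]
r3 m[fog→φ0] = [54, 63, 24]
r3 m[fog→φ1] = [54, 56, 48]
r3 m[fog→φ5] = [81, 72, 32]
r3 m[sun→φ2] = [3, 4, 4]
r3 m[sun→φ4] = [9, 7, 8]
r3 m[ice→φ0] = [36, 9, 20]
r3 m[ice→φ2] = [42, 9, 40]
r3 m[ice→φ3] = [42, 81, 32]
r3 m[snow→φ1] = [1, 1, 1]
r4 m[φ0→fog] = [252, 216, 160]
r4 m[φ0→ice] = [378, 504, 324]
r4 m[φ1→fog] = [9, 9, 4]
r4 m[φ1→snow] = [486, 504, 486]
r4 m[φ2→sun] = [160, 252, 210]
r4 m[φ2→ice] = [24, 32, 12]
r4 m[φ3→ice] = [6, 1, 5]
r4 m[φ4→sun] = [3, 4, 4]
r4 m[φ5→fog] = [6, 7, 6]
r4 m[fog→φ0] = [54, 63, 24]
r4 m[fog→φ1] = [1512, 1512, 960]
r4 m[fog→φ5] = [2268, 1944, 640]
r4 m[sun→φ2] = [3, 4, 4]
r4 m[sun→φ4] = [160, 252, 210]
r4 m[ice→φ0] = [144, 32, 60]
r4 m[ice→φ2] = [2268, 504, 1620]
r4 m[ice→φ3] = [9072, 16128, 3888]
r4 m[snow→φ1] = [1, 1, 1]
r5 m[φ0→fog] = [1008, 864, 480]
r5 m[φ0→ice] = [378, 504, 324]
r5 m[φ1→fog] = [9, 9, 4]
r5 m[φ1→snow] = [13608, 13608, 13608]
r5 m[φ2→sun] = [6480, 13608, 11340]
r5 m[φ2→ice] = [24, 32, 12]
r5 m[φ3→ice] = [6, 1, 5]
r5 m[φ4→sun] = [3, 4, 4]
r5 m[φ5→fog] = [6, 7, 6]
r5 m[fog→φ0] = [54, 63, 24]
r5 m[fog→φ1] = [1512, 1512, 960]
r5 m[fog→φ5] = [2268, 1944, 640]
r5 m[sun→φ2] = [3, 4, 4]
r5 m[sun→φ4] = [160, 252, 210]
r5 m[ice→φ0] = [144, 32, 60]
r5 m[ice→φ2] = [2268, 504, 1620]
r5 m[ice→φ3] = [9072, 16128, 3888]
r5 m[snow→φ1] = [1, 1, 1]
r6 m[φ0→fog] = [1008, 864, 480]
r6 m[φ0→ice] = [378, 504, 324]
r6 m[φ1→fog] = [9, 9, 4]
r6 m[φ1→snow] = [13608, 13608, 13608]
r6 m[φ2→sun] = [6480, 13608, 11340]
r6 m[φ2→ice] = [24, 32, 12]
r6 m[φ3→ice] = [6, 1, 5]
r6 m[φ4→sun] = [3, 4, 4]
r6 m[φ5→fog] = [6, 7, 6]
r6 m[fog→φ0] = [54, 63, 24]
r6 m[fog→φ1] = [6048, 6048, 2880]
r6 m[fog→φ5] = [9072, 7776, 1920]
r6 m[sun→φ2] = [3, 4, 4]
r6 m[sun→φ4] = [6480, 13608, 11340]
r6 m[ice→φ0] = [144, 32, 60]
r6 m[ice→φ2] = [2268, 504, 1620]
r6 m[ice→φ3] = [9072, 16128, 3888]
r6 m[snow→φ1] = [1, 1, 1]
r7 m[φ0→fog] = [1008, 864, 480]
r7 m[φ0→ice] = [378, 504, 324]
r7 m[φ1→fog] = [9, 9, 4]
r7 m[φ1→snow] = [54432, 54432, 54432]
r7 m[φ2→sun] = [6480, 13608, 11340]
r7 m[φ2→ice] = [24, 32, 12]
r7 m[φ3→ice] = [6, 1, 5]
r7 m[φ4→sun] = [3, 4, 4]
r7 m[φ5→fog] = [6, 7, 6]
r7 m[fog→φ0] = [54, 63, 24]
r7 m[fog→φ1] = [6048, 6048, 2880]
r7 m[fog→φ5] = [9072, 7776, 1920]
r7 m[sun→φ2] = [3, 4, 4]
r7 m[sun→φ4] = [6480, 13608, 11340]
r7 m[ice→φ0] = [144, 32, 60]
r7 m[ice→φ2] = [2268, 504, 1620]
r7 m[ice→φ3] = [9072, 16128, 3888]
r7 m[snow→φ1] = [1, 1, 1]
r8 m[φ0→fog] = [1008, 864, 480]
r8 m[φ0→ice] = [378, 504, 324]
r8 m[φ1→fog] = [9, 9, 4]
r8 m[φ1→snow] = [54432, 54432, 54432]
r8 m[φ2→sun] = [6480, 13608, 11340]
r8 m[φ2→ice] = [24, 32, 12]
r8 m[φ3→ice] = [6, 1, 5]
r8 m[φ4→sun] = [3, 4, 4]
r8 m[φ5→fog] = [6, 7, 6]
r8 m[fog→φ0] = [54, 63, 24]
r8 m[fog→φ1] = [6048, 6048, 2880]
r8 m[fog→φ5] = [9072, 7776, 1920]
r8 m[sun→φ2] = [3, 4, 4]
r8 m[sun→φ4] = [6480, 13608, 11340]
r8 m[ice→φ0] = [144, 32, 60]
r8 m[ice→φ2] = [2268, 504, 1620]
r8 m[ice→φ3] = [9072, 16128, 3888]
r8 m[snow→φ1] = [1, 1, 1]
fixed point reached at round 8
b[fog] = ⊗ incoming = [54432, 54432, 11520]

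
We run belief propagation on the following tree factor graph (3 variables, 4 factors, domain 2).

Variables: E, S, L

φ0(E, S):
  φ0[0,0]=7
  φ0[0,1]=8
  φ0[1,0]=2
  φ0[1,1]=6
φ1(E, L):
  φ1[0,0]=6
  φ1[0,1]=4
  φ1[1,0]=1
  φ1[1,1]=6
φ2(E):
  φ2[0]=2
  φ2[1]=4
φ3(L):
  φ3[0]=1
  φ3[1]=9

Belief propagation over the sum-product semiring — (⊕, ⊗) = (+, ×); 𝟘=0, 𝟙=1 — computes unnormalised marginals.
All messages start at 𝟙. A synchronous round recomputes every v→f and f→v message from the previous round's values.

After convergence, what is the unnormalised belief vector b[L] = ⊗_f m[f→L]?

b[L] = [212, 2808]

init: all messages = 𝟙 over 2 values
r1 m[φ0→E] = [15, 8]
r1 m[φ0→S] = [9, 14]
r1 m[φ1→E] = [10, 7]
r1 m[φ1→L] = [7, 10]
r1 m[φ2→E] = [2, 4]
r1 m[φ3→L] = [1, 9]
r1 m[E→φ0] = [1, 1]
r1 m[E→φ1] = [1, 1]
r1 m[E→φ2] = [1, 1]
r1 m[S→φ0] = [1, 1]
r1 m[L→φ1] = [1, 1]
r1 m[L→φ3] = [1, 1]
r2 m[φ0→E] = [15, 8]
r2 m[φ0→S] = [9, 14]
r2 m[φ1→E] = [10, 7]
r2 m[φ1→L] = [7, 10]
r2 m[φ2→E] = [2, 4]
r2 m[φ3→L] = [1, 9]
r2 m[E→φ0] = [20, 28]
r2 m[E→φ1] = [30, 32]
r2 m[E→φ2] = [150, 56]
r2 m[S→φ0] = [1, 1]
r2 m[L→φ1] = [1, 9]
r2 m[L→φ3] = [7, 10]
r3 m[φ0→E] = [15, 8]
r3 m[φ0→S] = [196, 328]
r3 m[φ1→E] = [42, 55]
r3 m[φ1→L] = [212, 312]
r3 m[φ2→E] = [2, 4]
r3 m[φ3→L] = [1, 9]
r3 m[E→φ0] = [20, 28]
r3 m[E→φ1] = [30, 32]
r3 m[E→φ2] = [150, 56]
r3 m[S→φ0] = [1, 1]
r3 m[L→φ1] = [1, 9]
r3 m[L→φ3] = [7, 10]
r4 m[φ0→E] = [15, 8]
r4 m[φ0→S] = [196, 328]
r4 m[φ1→E] = [42, 55]
r4 m[φ1→L] = [212, 312]
r4 m[φ2→E] = [2, 4]
r4 m[φ3→L] = [1, 9]
r4 m[E→φ0] = [84, 220]
r4 m[E→φ1] = [30, 32]
r4 m[E→φ2] = [630, 440]
r4 m[S→φ0] = [1, 1]
r4 m[L→φ1] = [1, 9]
r4 m[L→φ3] = [212, 312]
r5 m[φ0→E] = [15, 8]
r5 m[φ0→S] = [1028, 1992]
r5 m[φ1→E] = [42, 55]
r5 m[φ1→L] = [212, 312]
r5 m[φ2→E] = [2, 4]
r5 m[φ3→L] = [1, 9]
r5 m[E→φ0] = [84, 220]
r5 m[E→φ1] = [30, 32]
r5 m[E→φ2] = [630, 440]
r5 m[S→φ0] = [1, 1]
r5 m[L→φ1] = [1, 9]
r5 m[L→φ3] = [212, 312]
r6 m[φ0→E] = [15, 8]
r6 m[φ0→S] = [1028, 1992]
r6 m[φ1→E] = [42, 55]
r6 m[φ1→L] = [212, 312]
r6 m[φ2→E] = [2, 4]
r6 m[φ3→L] = [1, 9]
r6 m[E→φ0] = [84, 220]
r6 m[E→φ1] = [30, 32]
r6 m[E→φ2] = [630, 440]
r6 m[S→φ0] = [1, 1]
r6 m[L→φ1] = [1, 9]
r6 m[L→φ3] = [212, 312]
fixed point reached at round 6
b[L] = ⊗ incoming = [212, 2808]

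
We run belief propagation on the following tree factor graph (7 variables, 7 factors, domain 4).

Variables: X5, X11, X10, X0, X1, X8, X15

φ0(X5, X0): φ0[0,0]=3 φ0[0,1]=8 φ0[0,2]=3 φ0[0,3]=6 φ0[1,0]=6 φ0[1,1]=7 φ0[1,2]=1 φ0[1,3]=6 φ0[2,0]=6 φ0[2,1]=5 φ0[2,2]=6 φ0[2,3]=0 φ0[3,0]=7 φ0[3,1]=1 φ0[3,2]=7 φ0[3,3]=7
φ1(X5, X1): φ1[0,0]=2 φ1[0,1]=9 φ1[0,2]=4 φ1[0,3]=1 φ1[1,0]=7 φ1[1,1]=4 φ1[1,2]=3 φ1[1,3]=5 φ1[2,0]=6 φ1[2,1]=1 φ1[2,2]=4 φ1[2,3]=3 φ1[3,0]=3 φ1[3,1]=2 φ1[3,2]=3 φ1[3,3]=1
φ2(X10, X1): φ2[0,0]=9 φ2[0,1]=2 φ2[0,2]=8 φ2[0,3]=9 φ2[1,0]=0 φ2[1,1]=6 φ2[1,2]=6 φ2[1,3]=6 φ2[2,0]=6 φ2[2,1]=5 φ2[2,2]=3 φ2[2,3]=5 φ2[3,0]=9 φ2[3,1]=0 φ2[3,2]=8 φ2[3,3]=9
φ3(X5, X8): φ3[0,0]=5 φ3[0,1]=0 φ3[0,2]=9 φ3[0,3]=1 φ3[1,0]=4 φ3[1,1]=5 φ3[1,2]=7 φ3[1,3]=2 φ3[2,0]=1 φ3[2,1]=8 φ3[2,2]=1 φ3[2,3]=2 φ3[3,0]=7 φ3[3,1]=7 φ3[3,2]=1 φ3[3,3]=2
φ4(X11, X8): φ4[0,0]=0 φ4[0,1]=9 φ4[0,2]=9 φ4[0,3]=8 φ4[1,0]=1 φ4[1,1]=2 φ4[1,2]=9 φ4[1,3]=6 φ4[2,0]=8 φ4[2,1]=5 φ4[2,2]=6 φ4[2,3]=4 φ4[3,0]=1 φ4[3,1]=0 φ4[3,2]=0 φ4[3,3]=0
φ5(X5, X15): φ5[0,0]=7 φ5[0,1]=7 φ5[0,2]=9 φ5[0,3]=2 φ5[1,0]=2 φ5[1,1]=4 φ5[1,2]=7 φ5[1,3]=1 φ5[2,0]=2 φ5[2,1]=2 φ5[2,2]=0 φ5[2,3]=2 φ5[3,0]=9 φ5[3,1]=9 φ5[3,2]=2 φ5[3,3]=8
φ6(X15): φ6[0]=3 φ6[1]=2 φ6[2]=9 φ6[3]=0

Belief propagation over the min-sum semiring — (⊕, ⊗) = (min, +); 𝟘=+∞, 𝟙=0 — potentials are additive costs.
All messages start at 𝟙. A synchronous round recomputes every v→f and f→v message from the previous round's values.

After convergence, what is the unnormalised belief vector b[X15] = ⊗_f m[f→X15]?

init: all messages = 𝟙 over 4 values
r1 m[φ0→X5] = [3, 1, 0, 1]
r1 m[φ0→X0] = [3, 1, 1, 0]
r1 m[φ1→X5] = [1, 3, 1, 1]
r1 m[φ1→X1] = [2, 1, 3, 1]
r1 m[φ2→X10] = [2, 0, 3, 0]
r1 m[φ2→X1] = [0, 0, 3, 5]
r1 m[φ3→X5] = [0, 2, 1, 1]
r1 m[φ3→X8] = [1, 0, 1, 1]
r1 m[φ4→X11] = [0, 1, 4, 0]
r1 m[φ4→X8] = [0, 0, 0, 0]
r1 m[φ5→X5] = [2, 1, 0, 2]
r1 m[φ5→X15] = [2, 2, 0, 1]
r1 m[φ6→X15] = [3, 2, 9, 0]
r1 m[X5→φ0] = [0, 0, 0, 0]
r1 m[X5→φ1] = [0, 0, 0, 0]
r1 m[X5→φ3] = [0, 0, 0, 0]
r1 m[X5→φ5] = [0, 0, 0, 0]
r1 m[X11→φ4] = [0, 0, 0, 0]
r1 m[X10→φ2] = [0, 0, 0, 0]
r1 m[X0→φ0] = [0, 0, 0, 0]
r1 m[X1→φ1] = [0, 0, 0, 0]
r1 m[X1→φ2] = [0, 0, 0, 0]
r1 m[X8→φ3] = [0, 0, 0, 0]
r1 m[X8→φ4] = [0, 0, 0, 0]
r1 m[X15→φ5] = [0, 0, 0, 0]
r1 m[X15→φ6] = [0, 0, 0, 0]
r2 m[φ0→X5] = [3, 1, 0, 1]
r2 m[φ0→X0] = [3, 1, 1, 0]
r2 m[φ1→X5] = [1, 3, 1, 1]
r2 m[φ1→X1] = [2, 1, 3, 1]
r2 m[φ2→X10] = [2, 0, 3, 0]
r2 m[φ2→X1] = [0, 0, 3, 5]
r2 m[φ3→X5] = [0, 2, 1, 1]
r2 m[φ3→X8] = [1, 0, 1, 1]
r2 m[φ4→X11] = [0, 1, 4, 0]
r2 m[φ4→X8] = [0, 0, 0, 0]
r2 m[φ5→X5] = [2, 1, 0, 2]
r2 m[φ5→X15] = [2, 2, 0, 1]
r2 m[φ6→X15] = [3, 2, 9, 0]
r2 m[X5→φ0] = [3, 6, 2, 4]
r2 m[X5→φ1] = [5, 4, 1, 4]
r2 m[X5→φ3] = [6, 5, 1, 4]
r2 m[X5→φ5] = [4, 6, 2, 3]
r2 m[X11→φ4] = [0, 0, 0, 0]
r2 m[X10→φ2] = [0, 0, 0, 0]
r2 m[X0→φ0] = [0, 0, 0, 0]
r2 m[X1→φ1] = [0, 0, 3, 5]
r2 m[X1→φ2] = [2, 1, 3, 1]
r2 m[X8→φ3] = [0, 0, 0, 0]
r2 m[X8→φ4] = [1, 0, 1, 1]
r2 m[X15→φ5] = [3, 2, 9, 0]
r2 m[X15→φ6] = [2, 2, 0, 1]
r3 m[φ0→X5] = [3, 1, 0, 1]
r3 m[φ0→X0] = [6, 5, 6, 2]
r3 m[φ1→X5] = [2, 4, 1, 2]
r3 m[φ1→X1] = [7, 2, 5, 4]
r3 m[φ2→X10] = [3, 2, 6, 1]
r3 m[φ2→X1] = [0, 0, 3, 5]
r3 m[φ3→X5] = [0, 2, 1, 1]
r3 m[φ3→X8] = [2, 6, 2, 3]
r3 m[φ4→X11] = [1, 2, 5, 0]
r3 m[φ4→X8] = [0, 0, 0, 0]
r3 m[φ5→X5] = [2, 1, 2, 8]
r3 m[φ5→X15] = [4, 4, 2, 4]
r3 m[φ6→X15] = [3, 2, 9, 0]
r3 m[X5→φ0] = [3, 6, 2, 4]
r3 m[X5→φ1] = [5, 4, 1, 4]
r3 m[X5→φ3] = [6, 5, 1, 4]
r3 m[X5→φ5] = [4, 6, 2, 3]
r3 m[X11→φ4] = [0, 0, 0, 0]
r3 m[X10→φ2] = [0, 0, 0, 0]
r3 m[X0→φ0] = [0, 0, 0, 0]
r3 m[X1→φ1] = [0, 0, 3, 5]
r3 m[X1→φ2] = [2, 1, 3, 1]
r3 m[X8→φ3] = [0, 0, 0, 0]
r3 m[X8→φ4] = [1, 0, 1, 1]
r3 m[X15→φ5] = [3, 2, 9, 0]
r3 m[X15→φ6] = [2, 2, 0, 1]
r4 m[φ0→X5] = [3, 1, 0, 1]
r4 m[φ0→X0] = [6, 5, 6, 2]
r4 m[φ1→X5] = [2, 4, 1, 2]
r4 m[φ1→X1] = [7, 2, 5, 4]
r4 m[φ2→X10] = [3, 2, 6, 1]
r4 m[φ2→X1] = [0, 0, 3, 5]
r4 m[φ3→X5] = [0, 2, 1, 1]
r4 m[φ3→X8] = [2, 6, 2, 3]
r4 m[φ4→X11] = [1, 2, 5, 0]
r4 m[φ4→X8] = [0, 0, 0, 0]
r4 m[φ5→X5] = [2, 1, 2, 8]
r4 m[φ5→X15] = [4, 4, 2, 4]
r4 m[φ6→X15] = [3, 2, 9, 0]
r4 m[X5→φ0] = [4, 7, 4, 11]
r4 m[X5→φ1] = [5, 4, 3, 10]
r4 m[X5→φ3] = [7, 6, 3, 11]
r4 m[X5→φ5] = [5, 7, 2, 4]
r4 m[X11→φ4] = [0, 0, 0, 0]
r4 m[X10→φ2] = [0, 0, 0, 0]
r4 m[X0→φ0] = [0, 0, 0, 0]
r4 m[X1→φ1] = [0, 0, 3, 5]
r4 m[X1→φ2] = [7, 2, 5, 4]
r4 m[X8→φ3] = [0, 0, 0, 0]
r4 m[X8→φ4] = [2, 6, 2, 3]
r4 m[X15→φ5] = [3, 2, 9, 0]
r4 m[X15→φ6] = [4, 4, 2, 4]
r5 m[φ0→X5] = [3, 1, 0, 1]
r5 m[φ0→X0] = [7, 9, 7, 4]
r5 m[φ1→X5] = [2, 4, 1, 2]
r5 m[φ1→X1] = [7, 4, 7, 6]
r5 m[φ2→X10] = [4, 7, 7, 2]
r5 m[φ2→X1] = [0, 0, 3, 5]
r5 m[φ3→X5] = [0, 2, 1, 1]
r5 m[φ3→X8] = [4, 7, 4, 5]
r5 m[φ4→X11] = [2, 3, 7, 2]
r5 m[φ4→X8] = [0, 0, 0, 0]
r5 m[φ5→X5] = [2, 1, 2, 8]
r5 m[φ5→X15] = [4, 4, 2, 4]
r5 m[φ6→X15] = [3, 2, 9, 0]
r5 m[X5→φ0] = [4, 7, 4, 11]
r5 m[X5→φ1] = [5, 4, 3, 10]
r5 m[X5→φ3] = [7, 6, 3, 11]
r5 m[X5→φ5] = [5, 7, 2, 4]
r5 m[X11→φ4] = [0, 0, 0, 0]
r5 m[X10→φ2] = [0, 0, 0, 0]
r5 m[X0→φ0] = [0, 0, 0, 0]
r5 m[X1→φ1] = [0, 0, 3, 5]
r5 m[X1→φ2] = [7, 2, 5, 4]
r5 m[X8→φ3] = [0, 0, 0, 0]
r5 m[X8→φ4] = [2, 6, 2, 3]
r5 m[X15→φ5] = [3, 2, 9, 0]
r5 m[X15→φ6] = [4, 4, 2, 4]
r6 m[φ0→X5] = [3, 1, 0, 1]
r6 m[φ0→X0] = [7, 9, 7, 4]
r6 m[φ1→X5] = [2, 4, 1, 2]
r6 m[φ1→X1] = [7, 4, 7, 6]
r6 m[φ2→X10] = [4, 7, 7, 2]
r6 m[φ2→X1] = [0, 0, 3, 5]
r6 m[φ3→X5] = [0, 2, 1, 1]
r6 m[φ3→X8] = [4, 7, 4, 5]
r6 m[φ4→X11] = [2, 3, 7, 2]
r6 m[φ4→X8] = [0, 0, 0, 0]
r6 m[φ5→X5] = [2, 1, 2, 8]
r6 m[φ5→X15] = [4, 4, 2, 4]
r6 m[φ6→X15] = [3, 2, 9, 0]
r6 m[X5→φ0] = [4, 7, 4, 11]
r6 m[X5→φ1] = [5, 4, 3, 10]
r6 m[X5→φ3] = [7, 6, 3, 11]
r6 m[X5→φ5] = [5, 7, 2, 4]
r6 m[X11→φ4] = [0, 0, 0, 0]
r6 m[X10→φ2] = [0, 0, 0, 0]
r6 m[X0→φ0] = [0, 0, 0, 0]
r6 m[X1→φ1] = [0, 0, 3, 5]
r6 m[X1→φ2] = [7, 4, 7, 6]
r6 m[X8→φ3] = [0, 0, 0, 0]
r6 m[X8→φ4] = [4, 7, 4, 5]
r6 m[X15→φ5] = [3, 2, 9, 0]
r6 m[X15→φ6] = [4, 4, 2, 4]
r7 m[φ0→X5] = [3, 1, 0, 1]
r7 m[φ0→X0] = [7, 9, 7, 4]
r7 m[φ1→X5] = [2, 4, 1, 2]
r7 m[φ1→X1] = [7, 4, 7, 6]
r7 m[φ2→X10] = [6, 7, 9, 4]
r7 m[φ2→X1] = [0, 0, 3, 5]
r7 m[φ3→X5] = [0, 2, 1, 1]
r7 m[φ3→X8] = [4, 7, 4, 5]
r7 m[φ4→X11] = [4, 5, 9, 4]
r7 m[φ4→X8] = [0, 0, 0, 0]
r7 m[φ5→X5] = [2, 1, 2, 8]
r7 m[φ5→X15] = [4, 4, 2, 4]
r7 m[φ6→X15] = [3, 2, 9, 0]
r7 m[X5→φ0] = [4, 7, 4, 11]
r7 m[X5→φ1] = [5, 4, 3, 10]
r7 m[X5→φ3] = [7, 6, 3, 11]
r7 m[X5→φ5] = [5, 7, 2, 4]
r7 m[X11→φ4] = [0, 0, 0, 0]
r7 m[X10→φ2] = [0, 0, 0, 0]
r7 m[X0→φ0] = [0, 0, 0, 0]
r7 m[X1→φ1] = [0, 0, 3, 5]
r7 m[X1→φ2] = [7, 4, 7, 6]
r7 m[X8→φ3] = [0, 0, 0, 0]
r7 m[X8→φ4] = [4, 7, 4, 5]
r7 m[X15→φ5] = [3, 2, 9, 0]
r7 m[X15→φ6] = [4, 4, 2, 4]
r8 m[φ0→X5] = [3, 1, 0, 1]
r8 m[φ0→X0] = [7, 9, 7, 4]
r8 m[φ1→X5] = [2, 4, 1, 2]
r8 m[φ1→X1] = [7, 4, 7, 6]
r8 m[φ2→X10] = [6, 7, 9, 4]
r8 m[φ2→X1] = [0, 0, 3, 5]
r8 m[φ3→X5] = [0, 2, 1, 1]
r8 m[φ3→X8] = [4, 7, 4, 5]
r8 m[φ4→X11] = [4, 5, 9, 4]
r8 m[φ4→X8] = [0, 0, 0, 0]
r8 m[φ5→X5] = [2, 1, 2, 8]
r8 m[φ5→X15] = [4, 4, 2, 4]
r8 m[φ6→X15] = [3, 2, 9, 0]
r8 m[X5→φ0] = [4, 7, 4, 11]
r8 m[X5→φ1] = [5, 4, 3, 10]
r8 m[X5→φ3] = [7, 6, 3, 11]
r8 m[X5→φ5] = [5, 7, 2, 4]
r8 m[X11→φ4] = [0, 0, 0, 0]
r8 m[X10→φ2] = [0, 0, 0, 0]
r8 m[X0→φ0] = [0, 0, 0, 0]
r8 m[X1→φ1] = [0, 0, 3, 5]
r8 m[X1→φ2] = [7, 4, 7, 6]
r8 m[X8→φ3] = [0, 0, 0, 0]
r8 m[X8→φ4] = [4, 7, 4, 5]
r8 m[X15→φ5] = [3, 2, 9, 0]
r8 m[X15→φ6] = [4, 4, 2, 4]
fixed point reached at round 8
b[X15] = ⊗ incoming = [7, 6, 11, 4]

b[X15] = [7, 6, 11, 4]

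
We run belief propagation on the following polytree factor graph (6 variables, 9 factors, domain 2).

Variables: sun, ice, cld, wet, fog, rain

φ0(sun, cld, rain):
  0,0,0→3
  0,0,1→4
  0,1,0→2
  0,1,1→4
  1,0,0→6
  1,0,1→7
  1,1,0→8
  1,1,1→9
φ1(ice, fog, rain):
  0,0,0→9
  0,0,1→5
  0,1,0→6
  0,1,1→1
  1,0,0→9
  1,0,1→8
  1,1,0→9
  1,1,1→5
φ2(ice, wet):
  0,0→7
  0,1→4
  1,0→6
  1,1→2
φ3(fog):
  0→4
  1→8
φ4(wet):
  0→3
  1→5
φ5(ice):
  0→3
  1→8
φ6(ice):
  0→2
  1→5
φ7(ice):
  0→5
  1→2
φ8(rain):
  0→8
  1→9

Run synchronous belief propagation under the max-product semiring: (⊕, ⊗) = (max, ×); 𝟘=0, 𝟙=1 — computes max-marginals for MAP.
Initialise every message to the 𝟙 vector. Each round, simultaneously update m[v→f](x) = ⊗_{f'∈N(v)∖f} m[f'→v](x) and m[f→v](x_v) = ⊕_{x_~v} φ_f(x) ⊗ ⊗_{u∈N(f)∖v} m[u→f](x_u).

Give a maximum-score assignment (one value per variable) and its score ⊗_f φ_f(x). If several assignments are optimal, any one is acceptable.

assignment: (sun=1, ice=1, cld=1, wet=0, fog=1, rain=0); score = 6635520

init: all messages = 𝟙 over 2 values
r1 m[φ0→sun] = [4, 9]
r1 m[φ0→cld] = [7, 9]
r1 m[φ0→rain] = [8, 9]
r1 m[φ1→ice] = [9, 9]
r1 m[φ1→fog] = [9, 9]
r1 m[φ1→rain] = [9, 8]
r1 m[φ2→ice] = [7, 6]
r1 m[φ2→wet] = [7, 4]
r1 m[φ3→fog] = [4, 8]
r1 m[φ4→wet] = [3, 5]
r1 m[φ5→ice] = [3, 8]
r1 m[φ6→ice] = [2, 5]
r1 m[φ7→ice] = [5, 2]
r1 m[φ8→rain] = [8, 9]
r1 m[sun→φ0] = [1, 1]
r1 m[ice→φ1] = [1, 1]
r1 m[ice→φ2] = [1, 1]
r1 m[ice→φ5] = [1, 1]
r1 m[ice→φ6] = [1, 1]
r1 m[ice→φ7] = [1, 1]
r1 m[cld→φ0] = [1, 1]
r1 m[wet→φ2] = [1, 1]
r1 m[wet→φ4] = [1, 1]
r1 m[fog→φ1] = [1, 1]
r1 m[fog→φ3] = [1, 1]
r1 m[rain→φ0] = [1, 1]
r1 m[rain→φ1] = [1, 1]
r1 m[rain→φ8] = [1, 1]
r2 m[φ0→sun] = [4, 9]
r2 m[φ0→cld] = [7, 9]
r2 m[φ0→rain] = [8, 9]
r2 m[φ1→ice] = [9, 9]
r2 m[φ1→fog] = [9, 9]
r2 m[φ1→rain] = [9, 8]
r2 m[φ2→ice] = [7, 6]
r2 m[φ2→wet] = [7, 4]
r2 m[φ3→fog] = [4, 8]
r2 m[φ4→wet] = [3, 5]
r2 m[φ5→ice] = [3, 8]
r2 m[φ6→ice] = [2, 5]
r2 m[φ7→ice] = [5, 2]
r2 m[φ8→rain] = [8, 9]
r2 m[sun→φ0] = [1, 1]
r2 m[ice→φ1] = [210, 480]
r2 m[ice→φ2] = [270, 720]
r2 m[ice→φ5] = [630, 540]
r2 m[ice→φ6] = [945, 864]
r2 m[ice→φ7] = [378, 2160]
r2 m[cld→φ0] = [1, 1]
r2 m[wet→φ2] = [3, 5]
r2 m[wet→φ4] = [7, 4]
r2 m[fog→φ1] = [4, 8]
r2 m[fog→φ3] = [9, 9]
r2 m[rain→φ0] = [72, 72]
r2 m[rain→φ1] = [64, 81]
r2 m[rain→φ8] = [72, 72]
r3 m[φ0→sun] = [288, 648]
r3 m[φ0→cld] = [504, 648]
r3 m[φ0→rain] = [8, 9]
r3 m[φ1→ice] = [3072, 4608]
r3 m[φ1→fog] = [311040, 276480]
r3 m[φ1→rain] = [34560, 19200]
r3 m[φ2→ice] = [21, 18]
r3 m[φ2→wet] = [4320, 1440]
r3 m[φ3→fog] = [4, 8]
r3 m[φ4→wet] = [3, 5]
r3 m[φ5→ice] = [3, 8]
r3 m[φ6→ice] = [2, 5]
r3 m[φ7→ice] = [5, 2]
r3 m[φ8→rain] = [8, 9]
r3 m[sun→φ0] = [1, 1]
r3 m[ice→φ1] = [210, 480]
r3 m[ice→φ2] = [270, 720]
r3 m[ice→φ5] = [630, 540]
r3 m[ice→φ6] = [945, 864]
r3 m[ice→φ7] = [378, 2160]
r3 m[cld→φ0] = [1, 1]
r3 m[wet→φ2] = [3, 5]
r3 m[wet→φ4] = [7, 4]
r3 m[fog→φ1] = [4, 8]
r3 m[fog→φ3] = [9, 9]
r3 m[rain→φ0] = [72, 72]
r3 m[rain→φ1] = [64, 81]
r3 m[rain→φ8] = [72, 72]
r4 m[φ0→sun] = [288, 648]
r4 m[φ0→cld] = [504, 648]
r4 m[φ0→rain] = [8, 9]
r4 m[φ1→ice] = [3072, 4608]
r4 m[φ1→fog] = [311040, 276480]
r4 m[φ1→rain] = [34560, 19200]
r4 m[φ2→ice] = [21, 18]
r4 m[φ2→wet] = [4320, 1440]
r4 m[φ3→fog] = [4, 8]
r4 m[φ4→wet] = [3, 5]
r4 m[φ5→ice] = [3, 8]
r4 m[φ6→ice] = [2, 5]
r4 m[φ7→ice] = [5, 2]
r4 m[φ8→rain] = [8, 9]
r4 m[sun→φ0] = [1, 1]
r4 m[ice→φ1] = [630, 1440]
r4 m[ice→φ2] = [92160, 368640]
r4 m[ice→φ5] = [645120, 829440]
r4 m[ice→φ6] = [967680, 1327104]
r4 m[ice→φ7] = [387072, 3317760]
r4 m[cld→φ0] = [1, 1]
r4 m[wet→φ2] = [3, 5]
r4 m[wet→φ4] = [4320, 1440]
r4 m[fog→φ1] = [4, 8]
r4 m[fog→φ3] = [311040, 276480]
r4 m[rain→φ0] = [276480, 172800]
r4 m[rain→φ1] = [64, 81]
r4 m[rain→φ8] = [276480, 172800]
r5 m[φ0→sun] = [829440, 2211840]
r5 m[φ0→cld] = [1658880, 2211840]
r5 m[φ0→rain] = [8, 9]
r5 m[φ1→ice] = [3072, 4608]
r5 m[φ1→fog] = [933120, 829440]
r5 m[φ1→rain] = [103680, 57600]
r5 m[φ2→ice] = [21, 18]
r5 m[φ2→wet] = [2211840, 737280]
r5 m[φ3→fog] = [4, 8]
r5 m[φ4→wet] = [3, 5]
r5 m[φ5→ice] = [3, 8]
r5 m[φ6→ice] = [2, 5]
r5 m[φ7→ice] = [5, 2]
r5 m[φ8→rain] = [8, 9]
r5 m[sun→φ0] = [1, 1]
r5 m[ice→φ1] = [630, 1440]
r5 m[ice→φ2] = [92160, 368640]
r5 m[ice→φ5] = [645120, 829440]
r5 m[ice→φ6] = [967680, 1327104]
r5 m[ice→φ7] = [387072, 3317760]
r5 m[cld→φ0] = [1, 1]
r5 m[wet→φ2] = [3, 5]
r5 m[wet→φ4] = [4320, 1440]
r5 m[fog→φ1] = [4, 8]
r5 m[fog→φ3] = [311040, 276480]
r5 m[rain→φ0] = [276480, 172800]
r5 m[rain→φ1] = [64, 81]
r5 m[rain→φ8] = [276480, 172800]
r6 m[φ0→sun] = [829440, 2211840]
r6 m[φ0→cld] = [1658880, 2211840]
r6 m[φ0→rain] = [8, 9]
r6 m[φ1→ice] = [3072, 4608]
r6 m[φ1→fog] = [933120, 829440]
r6 m[φ1→rain] = [103680, 57600]
r6 m[φ2→ice] = [21, 18]
r6 m[φ2→wet] = [2211840, 737280]
r6 m[φ3→fog] = [4, 8]
r6 m[φ4→wet] = [3, 5]
r6 m[φ5→ice] = [3, 8]
r6 m[φ6→ice] = [2, 5]
r6 m[φ7→ice] = [5, 2]
r6 m[φ8→rain] = [8, 9]
r6 m[sun→φ0] = [1, 1]
r6 m[ice→φ1] = [630, 1440]
r6 m[ice→φ2] = [92160, 368640]
r6 m[ice→φ5] = [645120, 829440]
r6 m[ice→φ6] = [967680, 1327104]
r6 m[ice→φ7] = [387072, 3317760]
r6 m[cld→φ0] = [1, 1]
r6 m[wet→φ2] = [3, 5]
r6 m[wet→φ4] = [2211840, 737280]
r6 m[fog→φ1] = [4, 8]
r6 m[fog→φ3] = [933120, 829440]
r6 m[rain→φ0] = [829440, 518400]
r6 m[rain→φ1] = [64, 81]
r6 m[rain→φ8] = [829440, 518400]
r7 m[φ0→sun] = [2488320, 6635520]
r7 m[φ0→cld] = [4976640, 6635520]
r7 m[φ0→rain] = [8, 9]
r7 m[φ1→ice] = [3072, 4608]
r7 m[φ1→fog] = [933120, 829440]
r7 m[φ1→rain] = [103680, 57600]
r7 m[φ2→ice] = [21, 18]
r7 m[φ2→wet] = [2211840, 737280]
r7 m[φ3→fog] = [4, 8]
r7 m[φ4→wet] = [3, 5]
r7 m[φ5→ice] = [3, 8]
r7 m[φ6→ice] = [2, 5]
r7 m[φ7→ice] = [5, 2]
r7 m[φ8→rain] = [8, 9]
r7 m[sun→φ0] = [1, 1]
r7 m[ice→φ1] = [630, 1440]
r7 m[ice→φ2] = [92160, 368640]
r7 m[ice→φ5] = [645120, 829440]
r7 m[ice→φ6] = [967680, 1327104]
r7 m[ice→φ7] = [387072, 3317760]
r7 m[cld→φ0] = [1, 1]
r7 m[wet→φ2] = [3, 5]
r7 m[wet→φ4] = [2211840, 737280]
r7 m[fog→φ1] = [4, 8]
r7 m[fog→φ3] = [933120, 829440]
r7 m[rain→φ0] = [829440, 518400]
r7 m[rain→φ1] = [64, 81]
r7 m[rain→φ8] = [829440, 518400]
r8 m[φ0→sun] = [2488320, 6635520]
r8 m[φ0→cld] = [4976640, 6635520]
r8 m[φ0→rain] = [8, 9]
r8 m[φ1→ice] = [3072, 4608]
r8 m[φ1→fog] = [933120, 829440]
r8 m[φ1→rain] = [103680, 57600]
r8 m[φ2→ice] = [21, 18]
r8 m[φ2→wet] = [2211840, 737280]
r8 m[φ3→fog] = [4, 8]
r8 m[φ4→wet] = [3, 5]
r8 m[φ5→ice] = [3, 8]
r8 m[φ6→ice] = [2, 5]
r8 m[φ7→ice] = [5, 2]
r8 m[φ8→rain] = [8, 9]
r8 m[sun→φ0] = [1, 1]
r8 m[ice→φ1] = [630, 1440]
r8 m[ice→φ2] = [92160, 368640]
r8 m[ice→φ5] = [645120, 829440]
r8 m[ice→φ6] = [967680, 1327104]
r8 m[ice→φ7] = [387072, 3317760]
r8 m[cld→φ0] = [1, 1]
r8 m[wet→φ2] = [3, 5]
r8 m[wet→φ4] = [2211840, 737280]
r8 m[fog→φ1] = [4, 8]
r8 m[fog→φ3] = [933120, 829440]
r8 m[rain→φ0] = [829440, 518400]
r8 m[rain→φ1] = [64, 81]
r8 m[rain→φ8] = [829440, 518400]
fixed point reached at round 8
traceback from sun: (sun=1, ice=1, cld=1, wet=0, fog=1, rain=0), score=6635520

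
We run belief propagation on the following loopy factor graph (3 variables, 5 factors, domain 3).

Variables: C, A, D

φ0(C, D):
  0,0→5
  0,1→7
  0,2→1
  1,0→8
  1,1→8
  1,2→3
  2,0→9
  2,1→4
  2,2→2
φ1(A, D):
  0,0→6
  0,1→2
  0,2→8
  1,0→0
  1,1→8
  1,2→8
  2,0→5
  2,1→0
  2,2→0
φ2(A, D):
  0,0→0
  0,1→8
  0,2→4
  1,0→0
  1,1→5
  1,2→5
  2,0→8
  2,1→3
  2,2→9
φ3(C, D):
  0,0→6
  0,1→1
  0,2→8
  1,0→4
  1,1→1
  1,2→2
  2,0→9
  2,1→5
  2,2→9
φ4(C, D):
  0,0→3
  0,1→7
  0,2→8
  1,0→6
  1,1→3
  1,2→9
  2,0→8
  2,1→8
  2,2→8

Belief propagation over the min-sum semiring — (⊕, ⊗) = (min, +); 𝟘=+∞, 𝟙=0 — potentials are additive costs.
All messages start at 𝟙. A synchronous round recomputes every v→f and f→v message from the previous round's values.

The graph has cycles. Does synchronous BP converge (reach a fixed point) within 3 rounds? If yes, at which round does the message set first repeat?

NOT CONVERGED within 3 rounds

init: all messages = 𝟙 over 3 values
r1 m[φ0→C] = [1, 3, 2]
r1 m[φ0→D] = [5, 4, 1]
r1 m[φ1→A] = [2, 0, 0]
r1 m[φ1→D] = [0, 0, 0]
r1 m[φ2→A] = [0, 0, 3]
r1 m[φ2→D] = [0, 3, 4]
r1 m[φ3→C] = [1, 1, 5]
r1 m[φ3→D] = [4, 1, 2]
r1 m[φ4→C] = [3, 3, 8]
r1 m[φ4→D] = [3, 3, 8]
r1 m[C→φ0] = [0, 0, 0]
r1 m[C→φ3] = [0, 0, 0]
r1 m[C→φ4] = [0, 0, 0]
r1 m[A→φ1] = [0, 0, 0]
r1 m[A→φ2] = [0, 0, 0]
r1 m[D→φ0] = [0, 0, 0]
r1 m[D→φ1] = [0, 0, 0]
r1 m[D→φ2] = [0, 0, 0]
r1 m[D→φ3] = [0, 0, 0]
r1 m[D→φ4] = [0, 0, 0]
r2 m[φ0→C] = [1, 3, 2]
r2 m[φ0→D] = [5, 4, 1]
r2 m[φ1→A] = [2, 0, 0]
r2 m[φ1→D] = [0, 0, 0]
r2 m[φ2→A] = [0, 0, 3]
r2 m[φ2→D] = [0, 3, 4]
r2 m[φ3→C] = [1, 1, 5]
r2 m[φ3→D] = [4, 1, 2]
r2 m[φ4→C] = [3, 3, 8]
r2 m[φ4→D] = [3, 3, 8]
r2 m[C→φ0] = [4, 4, 13]
r2 m[C→φ3] = [4, 6, 10]
r2 m[C→φ4] = [2, 4, 7]
r2 m[A→φ1] = [0, 0, 3]
r2 m[A→φ2] = [2, 0, 0]
r2 m[D→φ0] = [7, 7, 14]
r2 m[D→φ1] = [12, 11, 15]
r2 m[D→φ2] = [12, 8, 11]
r2 m[D→φ3] = [8, 10, 13]
r2 m[D→φ4] = [9, 8, 7]
r3 m[φ0→C] = [12, 15, 11]
r3 m[φ0→D] = [9, 11, 5]
r3 m[φ1→A] = [13, 12, 11]
r3 m[φ1→D] = [0, 2, 3]
r3 m[φ2→A] = [12, 12, 11]
r3 m[φ2→D] = [0, 3, 5]
r3 m[φ3→C] = [11, 11, 15]
r3 m[φ3→D] = [10, 5, 8]
r3 m[φ4→C] = [12, 11, 15]
r3 m[φ4→D] = [5, 7, 10]
r3 m[C→φ0] = [4, 4, 13]
r3 m[C→φ3] = [4, 6, 10]
r3 m[C→φ4] = [2, 4, 7]
r3 m[A→φ1] = [0, 0, 3]
r3 m[A→φ2] = [2, 0, 0]
r3 m[D→φ0] = [7, 7, 14]
r3 m[D→φ1] = [12, 11, 15]
r3 m[D→φ2] = [12, 8, 11]
r3 m[D→φ3] = [8, 10, 13]
r3 m[D→φ4] = [9, 8, 7]
no fixed point within 3 rounds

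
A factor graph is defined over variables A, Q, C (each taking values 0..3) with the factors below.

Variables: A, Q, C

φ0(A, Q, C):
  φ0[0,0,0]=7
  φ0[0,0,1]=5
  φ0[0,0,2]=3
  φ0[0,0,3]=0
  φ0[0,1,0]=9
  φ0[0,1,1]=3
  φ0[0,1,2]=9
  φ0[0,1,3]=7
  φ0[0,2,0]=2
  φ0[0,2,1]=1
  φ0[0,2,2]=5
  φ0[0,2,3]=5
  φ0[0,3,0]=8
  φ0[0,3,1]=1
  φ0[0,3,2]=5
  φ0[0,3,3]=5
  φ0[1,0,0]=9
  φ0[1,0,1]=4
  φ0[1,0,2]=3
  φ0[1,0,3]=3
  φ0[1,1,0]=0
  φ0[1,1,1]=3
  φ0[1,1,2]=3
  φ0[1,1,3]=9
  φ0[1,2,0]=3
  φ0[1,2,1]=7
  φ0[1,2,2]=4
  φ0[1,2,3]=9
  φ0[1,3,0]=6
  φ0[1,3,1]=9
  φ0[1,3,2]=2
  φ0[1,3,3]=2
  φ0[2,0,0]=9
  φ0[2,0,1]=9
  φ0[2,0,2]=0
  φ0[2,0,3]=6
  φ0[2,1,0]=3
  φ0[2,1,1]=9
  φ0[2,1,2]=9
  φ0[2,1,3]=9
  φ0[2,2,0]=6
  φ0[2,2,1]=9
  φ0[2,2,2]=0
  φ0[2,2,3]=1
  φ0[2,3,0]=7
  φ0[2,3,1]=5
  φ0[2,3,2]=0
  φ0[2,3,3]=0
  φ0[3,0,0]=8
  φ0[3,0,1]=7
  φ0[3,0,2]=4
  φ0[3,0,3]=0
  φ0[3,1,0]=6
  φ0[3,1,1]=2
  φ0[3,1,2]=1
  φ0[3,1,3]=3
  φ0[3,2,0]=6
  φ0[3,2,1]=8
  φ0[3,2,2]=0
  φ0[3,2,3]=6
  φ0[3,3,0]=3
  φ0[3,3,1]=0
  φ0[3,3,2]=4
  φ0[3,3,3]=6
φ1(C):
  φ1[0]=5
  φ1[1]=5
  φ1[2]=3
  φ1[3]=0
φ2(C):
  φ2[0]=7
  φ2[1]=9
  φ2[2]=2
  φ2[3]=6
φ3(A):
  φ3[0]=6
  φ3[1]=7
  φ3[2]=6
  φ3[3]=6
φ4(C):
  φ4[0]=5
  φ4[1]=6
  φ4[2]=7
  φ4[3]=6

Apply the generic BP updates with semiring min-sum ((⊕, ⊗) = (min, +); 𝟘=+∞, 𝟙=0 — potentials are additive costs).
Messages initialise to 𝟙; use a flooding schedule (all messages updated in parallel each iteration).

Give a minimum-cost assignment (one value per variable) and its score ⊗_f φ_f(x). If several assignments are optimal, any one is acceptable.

assignment: (A=0, Q=0, C=3); score = 18

init: all messages = 𝟙 over 4 values
r1 m[φ0→A] = [0, 0, 0, 0]
r1 m[φ0→Q] = [0, 0, 0, 0]
r1 m[φ0→C] = [0, 0, 0, 0]
r1 m[φ1→C] = [5, 5, 3, 0]
r1 m[φ2→C] = [7, 9, 2, 6]
r1 m[φ3→A] = [6, 7, 6, 6]
r1 m[φ4→C] = [5, 6, 7, 6]
r1 m[A→φ0] = [0, 0, 0, 0]
r1 m[A→φ3] = [0, 0, 0, 0]
r1 m[Q→φ0] = [0, 0, 0, 0]
r1 m[C→φ0] = [0, 0, 0, 0]
r1 m[C→φ1] = [0, 0, 0, 0]
r1 m[C→φ2] = [0, 0, 0, 0]
r1 m[C→φ4] = [0, 0, 0, 0]
r2 m[φ0→A] = [0, 0, 0, 0]
r2 m[φ0→Q] = [0, 0, 0, 0]
r2 m[φ0→C] = [0, 0, 0, 0]
r2 m[φ1→C] = [5, 5, 3, 0]
r2 m[φ2→C] = [7, 9, 2, 6]
r2 m[φ3→A] = [6, 7, 6, 6]
r2 m[φ4→C] = [5, 6, 7, 6]
r2 m[A→φ0] = [6, 7, 6, 6]
r2 m[A→φ3] = [0, 0, 0, 0]
r2 m[Q→φ0] = [0, 0, 0, 0]
r2 m[C→φ0] = [17, 20, 12, 12]
r2 m[C→φ1] = [12, 15, 9, 12]
r2 m[C→φ2] = [10, 11, 10, 6]
r2 m[C→φ4] = [12, 14, 5, 6]
r3 m[φ0→A] = [12, 14, 12, 12]
r3 m[φ0→Q] = [18, 19, 18, 18]
r3 m[φ0→C] = [7, 6, 6, 6]
r3 m[φ1→C] = [5, 5, 3, 0]
r3 m[φ2→C] = [7, 9, 2, 6]
r3 m[φ3→A] = [6, 7, 6, 6]
r3 m[φ4→C] = [5, 6, 7, 6]
r3 m[A→φ0] = [6, 7, 6, 6]
r3 m[A→φ3] = [0, 0, 0, 0]
r3 m[Q→φ0] = [0, 0, 0, 0]
r3 m[C→φ0] = [17, 20, 12, 12]
r3 m[C→φ1] = [12, 15, 9, 12]
r3 m[C→φ2] = [10, 11, 10, 6]
r3 m[C→φ4] = [12, 14, 5, 6]
r4 m[φ0→A] = [12, 14, 12, 12]
r4 m[φ0→Q] = [18, 19, 18, 18]
r4 m[φ0→C] = [7, 6, 6, 6]
r4 m[φ1→C] = [5, 5, 3, 0]
r4 m[φ2→C] = [7, 9, 2, 6]
r4 m[φ3→A] = [6, 7, 6, 6]
r4 m[φ4→C] = [5, 6, 7, 6]
r4 m[A→φ0] = [6, 7, 6, 6]
r4 m[A→φ3] = [12, 14, 12, 12]
r4 m[Q→φ0] = [0, 0, 0, 0]
r4 m[C→φ0] = [17, 20, 12, 12]
r4 m[C→φ1] = [19, 21, 15, 18]
r4 m[C→φ2] = [17, 17, 16, 12]
r4 m[C→φ4] = [19, 20, 11, 12]
r5 m[φ0→A] = [12, 14, 12, 12]
r5 m[φ0→Q] = [18, 19, 18, 18]
r5 m[φ0→C] = [7, 6, 6, 6]
r5 m[φ1→C] = [5, 5, 3, 0]
r5 m[φ2→C] = [7, 9, 2, 6]
r5 m[φ3→A] = [6, 7, 6, 6]
r5 m[φ4→C] = [5, 6, 7, 6]
r5 m[A→φ0] = [6, 7, 6, 6]
r5 m[A→φ3] = [12, 14, 12, 12]
r5 m[Q→φ0] = [0, 0, 0, 0]
r5 m[C→φ0] = [17, 20, 12, 12]
r5 m[C→φ1] = [19, 21, 15, 18]
r5 m[C→φ2] = [17, 17, 16, 12]
r5 m[C→φ4] = [19, 20, 11, 12]
fixed point reached at round 5
traceback from A: (A=0, Q=0, C=3), score=18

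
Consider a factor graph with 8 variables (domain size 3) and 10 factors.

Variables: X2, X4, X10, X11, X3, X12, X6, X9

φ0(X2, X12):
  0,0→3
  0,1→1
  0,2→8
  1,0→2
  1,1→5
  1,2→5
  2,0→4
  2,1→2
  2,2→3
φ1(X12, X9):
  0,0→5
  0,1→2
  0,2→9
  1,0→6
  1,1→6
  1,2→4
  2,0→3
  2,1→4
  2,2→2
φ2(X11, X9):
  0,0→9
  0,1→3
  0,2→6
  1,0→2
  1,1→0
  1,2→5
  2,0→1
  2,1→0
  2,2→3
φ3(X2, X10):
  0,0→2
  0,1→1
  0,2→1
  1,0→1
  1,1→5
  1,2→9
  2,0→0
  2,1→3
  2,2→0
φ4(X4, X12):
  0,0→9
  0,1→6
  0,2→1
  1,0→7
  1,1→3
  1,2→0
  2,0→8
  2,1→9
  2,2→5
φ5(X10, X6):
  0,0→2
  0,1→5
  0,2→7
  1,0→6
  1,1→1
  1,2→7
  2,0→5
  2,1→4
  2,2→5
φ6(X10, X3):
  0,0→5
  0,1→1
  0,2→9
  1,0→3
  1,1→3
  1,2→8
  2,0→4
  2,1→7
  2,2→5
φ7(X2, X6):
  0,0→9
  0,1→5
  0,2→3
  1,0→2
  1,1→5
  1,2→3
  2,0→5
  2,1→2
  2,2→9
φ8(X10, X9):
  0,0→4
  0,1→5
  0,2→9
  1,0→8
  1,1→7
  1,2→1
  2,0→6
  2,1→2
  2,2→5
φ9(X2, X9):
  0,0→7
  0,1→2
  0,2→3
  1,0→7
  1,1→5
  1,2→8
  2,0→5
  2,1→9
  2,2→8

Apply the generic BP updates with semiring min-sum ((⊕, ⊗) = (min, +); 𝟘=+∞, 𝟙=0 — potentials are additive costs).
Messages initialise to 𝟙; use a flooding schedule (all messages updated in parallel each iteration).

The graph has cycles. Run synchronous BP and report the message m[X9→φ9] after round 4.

init: all messages = 𝟙 over 3 values
r1 m[φ0→X2] = [1, 2, 2]
r1 m[φ0→X12] = [2, 1, 3]
r1 m[φ1→X12] = [2, 4, 2]
r1 m[φ1→X9] = [3, 2, 2]
r1 m[φ2→X11] = [3, 0, 0]
r1 m[φ2→X9] = [1, 0, 3]
r1 m[φ3→X2] = [1, 1, 0]
r1 m[φ3→X10] = [0, 1, 0]
r1 m[φ4→X4] = [1, 0, 5]
r1 m[φ4→X12] = [7, 3, 0]
r1 m[φ5→X10] = [2, 1, 4]
r1 m[φ5→X6] = [2, 1, 5]
r1 m[φ6→X10] = [1, 3, 4]
r1 m[φ6→X3] = [3, 1, 5]
r1 m[φ7→X2] = [3, 2, 2]
r1 m[φ7→X6] = [2, 2, 3]
r1 m[φ8→X10] = [4, 1, 2]
r1 m[φ8→X9] = [4, 2, 1]
r1 m[φ9→X2] = [2, 5, 5]
r1 m[φ9→X9] = [5, 2, 3]
r1 m[X2→φ0] = [0, 0, 0]
r1 m[X2→φ3] = [0, 0, 0]
r1 m[X2→φ7] = [0, 0, 0]
r1 m[X2→φ9] = [0, 0, 0]
r1 m[X4→φ4] = [0, 0, 0]
r1 m[X10→φ3] = [0, 0, 0]
r1 m[X10→φ5] = [0, 0, 0]
r1 m[X10→φ6] = [0, 0, 0]
r1 m[X10→φ8] = [0, 0, 0]
r1 m[X11→φ2] = [0, 0, 0]
r1 m[X3→φ6] = [0, 0, 0]
r1 m[X12→φ0] = [0, 0, 0]
r1 m[X12→φ1] = [0, 0, 0]
r1 m[X12→φ4] = [0, 0, 0]
r1 m[X6→φ5] = [0, 0, 0]
r1 m[X6→φ7] = [0, 0, 0]
r1 m[X9→φ1] = [0, 0, 0]
r1 m[X9→φ2] = [0, 0, 0]
r1 m[X9→φ8] = [0, 0, 0]
r1 m[X9→φ9] = [0, 0, 0]
r2 m[φ0→X2] = [1, 2, 2]
r2 m[φ0→X12] = [2, 1, 3]
r2 m[φ1→X12] = [2, 4, 2]
r2 m[φ1→X9] = [3, 2, 2]
r2 m[φ2→X11] = [3, 0, 0]
r2 m[φ2→X9] = [1, 0, 3]
r2 m[φ3→X2] = [1, 1, 0]
r2 m[φ3→X10] = [0, 1, 0]
r2 m[φ4→X4] = [1, 0, 5]
r2 m[φ4→X12] = [7, 3, 0]
r2 m[φ5→X10] = [2, 1, 4]
r2 m[φ5→X6] = [2, 1, 5]
r2 m[φ6→X10] = [1, 3, 4]
r2 m[φ6→X3] = [3, 1, 5]
r2 m[φ7→X2] = [3, 2, 2]
r2 m[φ7→X6] = [2, 2, 3]
r2 m[φ8→X10] = [4, 1, 2]
r2 m[φ8→X9] = [4, 2, 1]
r2 m[φ9→X2] = [2, 5, 5]
r2 m[φ9→X9] = [5, 2, 3]
r2 m[X2→φ0] = [6, 8, 7]
r2 m[X2→φ3] = [6, 9, 9]
r2 m[X2→φ7] = [4, 8, 7]
r2 m[X2→φ9] = [5, 5, 4]
r2 m[X4→φ4] = [0, 0, 0]
r2 m[X10→φ3] = [7, 5, 10]
r2 m[X10→φ5] = [5, 5, 6]
r2 m[X10→φ6] = [6, 3, 6]
r2 m[X10→φ8] = [3, 5, 8]
r2 m[X11→φ2] = [0, 0, 0]
r2 m[X3→φ6] = [0, 0, 0]
r2 m[X12→φ0] = [9, 7, 2]
r2 m[X12→φ1] = [9, 4, 3]
r2 m[X12→φ4] = [4, 5, 5]
r2 m[X6→φ5] = [2, 2, 3]
r2 m[X6→φ7] = [2, 1, 5]
r2 m[X9→φ1] = [10, 4, 7]
r2 m[X9→φ2] = [12, 6, 6]
r2 m[X9→φ8] = [9, 4, 8]
r2 m[X9→φ9] = [8, 4, 6]
r3 m[φ0→X2] = [8, 7, 5]
r3 m[φ0→X12] = [9, 7, 10]
r3 m[φ1→X12] = [6, 10, 8]
r3 m[φ1→X9] = [6, 7, 5]
r3 m[φ2→X11] = [9, 6, 6]
r3 m[φ2→X9] = [1, 0, 3]
r3 m[φ3→X2] = [6, 8, 7]
r3 m[φ3→X10] = [8, 7, 7]
r3 m[φ4→X4] = [6, 5, 10]
r3 m[φ4→X12] = [7, 3, 0]
r3 m[φ5→X10] = [4, 3, 6]
r3 m[φ5→X6] = [7, 6, 11]
r3 m[φ6→X10] = [1, 3, 4]
r3 m[φ6→X3] = [6, 6, 11]
r3 m[φ7→X2] = [6, 4, 3]
r3 m[φ7→X6] = [10, 9, 7]
r3 m[φ8→X10] = [9, 9, 6]
r3 m[φ8→X9] = [7, 8, 6]
r3 m[φ9→X2] = [6, 9, 13]
r3 m[φ9→X9] = [9, 7, 8]
r3 m[X2→φ0] = [6, 8, 7]
r3 m[X2→φ3] = [6, 9, 9]
r3 m[X2→φ7] = [4, 8, 7]
r3 m[X2→φ9] = [5, 5, 4]
r3 m[X4→φ4] = [0, 0, 0]
r3 m[X10→φ3] = [7, 5, 10]
r3 m[X10→φ5] = [5, 5, 6]
r3 m[X10→φ6] = [6, 3, 6]
r3 m[X10→φ8] = [3, 5, 8]
r3 m[X11→φ2] = [0, 0, 0]
r3 m[X3→φ6] = [0, 0, 0]
r3 m[X12→φ0] = [9, 7, 2]
r3 m[X12→φ1] = [9, 4, 3]
r3 m[X12→φ4] = [4, 5, 5]
r3 m[X6→φ5] = [2, 2, 3]
r3 m[X6→φ7] = [2, 1, 5]
r3 m[X9→φ1] = [10, 4, 7]
r3 m[X9→φ2] = [12, 6, 6]
r3 m[X9→φ8] = [9, 4, 8]
r3 m[X9→φ9] = [8, 4, 6]
r4 m[φ0→X2] = [8, 7, 5]
r4 m[φ0→X12] = [9, 7, 10]
r4 m[φ1→X12] = [6, 10, 8]
r4 m[φ1→X9] = [6, 7, 5]
r4 m[φ2→X11] = [9, 6, 6]
r4 m[φ2→X9] = [1, 0, 3]
r4 m[φ3→X2] = [6, 8, 7]
r4 m[φ3→X10] = [8, 7, 7]
r4 m[φ4→X4] = [6, 5, 10]
r4 m[φ4→X12] = [7, 3, 0]
r4 m[φ5→X10] = [4, 3, 6]
r4 m[φ5→X6] = [7, 6, 11]
r4 m[φ6→X10] = [1, 3, 4]
r4 m[φ6→X3] = [6, 6, 11]
r4 m[φ7→X2] = [6, 4, 3]
r4 m[φ7→X6] = [10, 9, 7]
r4 m[φ8→X10] = [9, 9, 6]
r4 m[φ8→X9] = [7, 8, 6]
r4 m[φ9→X2] = [6, 9, 13]
r4 m[φ9→X9] = [9, 7, 8]
r4 m[X2→φ0] = [18, 21, 23]
r4 m[X2→φ3] = [20, 20, 21]
r4 m[X2→φ7] = [20, 24, 25]
r4 m[X2→φ9] = [20, 19, 15]
r4 m[X4→φ4] = [0, 0, 0]
r4 m[X10→φ3] = [14, 15, 16]
r4 m[X10→φ5] = [18, 19, 17]
r4 m[X10→φ6] = [21, 19, 19]
r4 m[X10→φ8] = [13, 13, 17]
r4 m[X11→φ2] = [0, 0, 0]
r4 m[X3→φ6] = [0, 0, 0]
r4 m[X12→φ0] = [13, 13, 8]
r4 m[X12→φ1] = [16, 10, 10]
r4 m[X12→φ4] = [15, 17, 18]
r4 m[X6→φ5] = [10, 9, 7]
r4 m[X6→φ7] = [7, 6, 11]
r4 m[X9→φ1] = [17, 15, 17]
r4 m[X9→φ2] = [22, 22, 19]
r4 m[X9→φ8] = [16, 14, 16]
r4 m[X9→φ9] = [14, 15, 14]

message @ round 4 = [14, 15, 14]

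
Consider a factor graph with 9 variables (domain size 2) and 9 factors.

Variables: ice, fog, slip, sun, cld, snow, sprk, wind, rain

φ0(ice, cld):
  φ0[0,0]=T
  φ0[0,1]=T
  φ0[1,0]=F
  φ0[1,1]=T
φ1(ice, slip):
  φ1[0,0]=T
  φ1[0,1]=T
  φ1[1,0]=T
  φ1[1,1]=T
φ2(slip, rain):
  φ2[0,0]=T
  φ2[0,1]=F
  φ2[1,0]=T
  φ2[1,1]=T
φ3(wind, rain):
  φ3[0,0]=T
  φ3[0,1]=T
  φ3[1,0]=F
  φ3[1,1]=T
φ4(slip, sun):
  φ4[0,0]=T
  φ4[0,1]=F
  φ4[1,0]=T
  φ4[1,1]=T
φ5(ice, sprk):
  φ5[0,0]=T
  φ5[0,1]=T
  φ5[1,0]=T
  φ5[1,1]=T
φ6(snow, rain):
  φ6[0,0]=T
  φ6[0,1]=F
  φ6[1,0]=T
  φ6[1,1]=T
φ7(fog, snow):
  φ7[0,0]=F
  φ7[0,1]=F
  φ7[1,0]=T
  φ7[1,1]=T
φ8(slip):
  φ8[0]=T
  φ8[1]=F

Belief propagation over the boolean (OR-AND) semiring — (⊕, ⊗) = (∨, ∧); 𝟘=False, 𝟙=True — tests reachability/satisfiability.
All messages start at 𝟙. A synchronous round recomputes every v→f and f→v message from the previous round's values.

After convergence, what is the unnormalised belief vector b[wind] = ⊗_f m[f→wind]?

b[wind] = [T, F]

init: all messages = 𝟙 over 2 values
r1 m[φ0→ice] = [T, T]
r1 m[φ0→cld] = [T, T]
r1 m[φ1→ice] = [T, T]
r1 m[φ1→slip] = [T, T]
r1 m[φ2→slip] = [T, T]
r1 m[φ2→rain] = [T, T]
r1 m[φ3→wind] = [T, T]
r1 m[φ3→rain] = [T, T]
r1 m[φ4→slip] = [T, T]
r1 m[φ4→sun] = [T, T]
r1 m[φ5→ice] = [T, T]
r1 m[φ5→sprk] = [T, T]
r1 m[φ6→snow] = [T, T]
r1 m[φ6→rain] = [T, T]
r1 m[φ7→fog] = [F, T]
r1 m[φ7→snow] = [T, T]
r1 m[φ8→slip] = [T, F]
r1 m[ice→φ0] = [T, T]
r1 m[ice→φ1] = [T, T]
r1 m[ice→φ5] = [T, T]
r1 m[fog→φ7] = [T, T]
r1 m[slip→φ1] = [T, T]
r1 m[slip→φ2] = [T, T]
r1 m[slip→φ4] = [T, T]
r1 m[slip→φ8] = [T, T]
r1 m[sun→φ4] = [T, T]
r1 m[cld→φ0] = [T, T]
r1 m[snow→φ6] = [T, T]
r1 m[snow→φ7] = [T, T]
r1 m[sprk→φ5] = [T, T]
r1 m[wind→φ3] = [T, T]
r1 m[rain→φ2] = [T, T]
r1 m[rain→φ3] = [T, T]
r1 m[rain→φ6] = [T, T]
r2 m[φ0→ice] = [T, T]
r2 m[φ0→cld] = [T, T]
r2 m[φ1→ice] = [T, T]
r2 m[φ1→slip] = [T, T]
r2 m[φ2→slip] = [T, T]
r2 m[φ2→rain] = [T, T]
r2 m[φ3→wind] = [T, T]
r2 m[φ3→rain] = [T, T]
r2 m[φ4→slip] = [T, T]
r2 m[φ4→sun] = [T, T]
r2 m[φ5→ice] = [T, T]
r2 m[φ5→sprk] = [T, T]
r2 m[φ6→snow] = [T, T]
r2 m[φ6→rain] = [T, T]
r2 m[φ7→fog] = [F, T]
r2 m[φ7→snow] = [T, T]
r2 m[φ8→slip] = [T, F]
r2 m[ice→φ0] = [T, T]
r2 m[ice→φ1] = [T, T]
r2 m[ice→φ5] = [T, T]
r2 m[fog→φ7] = [T, T]
r2 m[slip→φ1] = [T, F]
r2 m[slip→φ2] = [T, F]
r2 m[slip→φ4] = [T, F]
r2 m[slip→φ8] = [T, T]
r2 m[sun→φ4] = [T, T]
r2 m[cld→φ0] = [T, T]
r2 m[snow→φ6] = [T, T]
r2 m[snow→φ7] = [T, T]
r2 m[sprk→φ5] = [T, T]
r2 m[wind→φ3] = [T, T]
r2 m[rain→φ2] = [T, T]
r2 m[rain→φ3] = [T, T]
r2 m[rain→φ6] = [T, T]
r3 m[φ0→ice] = [T, T]
r3 m[φ0→cld] = [T, T]
r3 m[φ1→ice] = [T, T]
r3 m[φ1→slip] = [T, T]
r3 m[φ2→slip] = [T, T]
r3 m[φ2→rain] = [T, F]
r3 m[φ3→wind] = [T, T]
r3 m[φ3→rain] = [T, T]
r3 m[φ4→slip] = [T, T]
r3 m[φ4→sun] = [T, F]
r3 m[φ5→ice] = [T, T]
r3 m[φ5→sprk] = [T, T]
r3 m[φ6→snow] = [T, T]
r3 m[φ6→rain] = [T, T]
r3 m[φ7→fog] = [F, T]
r3 m[φ7→snow] = [T, T]
r3 m[φ8→slip] = [T, F]
r3 m[ice→φ0] = [T, T]
r3 m[ice→φ1] = [T, T]
r3 m[ice→φ5] = [T, T]
r3 m[fog→φ7] = [T, T]
r3 m[slip→φ1] = [T, F]
r3 m[slip→φ2] = [T, F]
r3 m[slip→φ4] = [T, F]
r3 m[slip→φ8] = [T, T]
r3 m[sun→φ4] = [T, T]
r3 m[cld→φ0] = [T, T]
r3 m[snow→φ6] = [T, T]
r3 m[snow→φ7] = [T, T]
r3 m[sprk→φ5] = [T, T]
r3 m[wind→φ3] = [T, T]
r3 m[rain→φ2] = [T, T]
r3 m[rain→φ3] = [T, T]
r3 m[rain→φ6] = [T, T]
r4 m[φ0→ice] = [T, T]
r4 m[φ0→cld] = [T, T]
r4 m[φ1→ice] = [T, T]
r4 m[φ1→slip] = [T, T]
r4 m[φ2→slip] = [T, T]
r4 m[φ2→rain] = [T, F]
r4 m[φ3→wind] = [T, T]
r4 m[φ3→rain] = [T, T]
r4 m[φ4→slip] = [T, T]
r4 m[φ4→sun] = [T, F]
r4 m[φ5→ice] = [T, T]
r4 m[φ5→sprk] = [T, T]
r4 m[φ6→snow] = [T, T]
r4 m[φ6→rain] = [T, T]
r4 m[φ7→fog] = [F, T]
r4 m[φ7→snow] = [T, T]
r4 m[φ8→slip] = [T, F]
r4 m[ice→φ0] = [T, T]
r4 m[ice→φ1] = [T, T]
r4 m[ice→φ5] = [T, T]
r4 m[fog→φ7] = [T, T]
r4 m[slip→φ1] = [T, F]
r4 m[slip→φ2] = [T, F]
r4 m[slip→φ4] = [T, F]
r4 m[slip→φ8] = [T, T]
r4 m[sun→φ4] = [T, T]
r4 m[cld→φ0] = [T, T]
r4 m[snow→φ6] = [T, T]
r4 m[snow→φ7] = [T, T]
r4 m[sprk→φ5] = [T, T]
r4 m[wind→φ3] = [T, T]
r4 m[rain→φ2] = [T, T]
r4 m[rain→φ3] = [T, F]
r4 m[rain→φ6] = [T, F]
r5 m[φ0→ice] = [T, T]
r5 m[φ0→cld] = [T, T]
r5 m[φ1→ice] = [T, T]
r5 m[φ1→slip] = [T, T]
r5 m[φ2→slip] = [T, T]
r5 m[φ2→rain] = [T, F]
r5 m[φ3→wind] = [T, F]
r5 m[φ3→rain] = [T, T]
r5 m[φ4→slip] = [T, T]
r5 m[φ4→sun] = [T, F]
r5 m[φ5→ice] = [T, T]
r5 m[φ5→sprk] = [T, T]
r5 m[φ6→snow] = [T, T]
r5 m[φ6→rain] = [T, T]
r5 m[φ7→fog] = [F, T]
r5 m[φ7→snow] = [T, T]
r5 m[φ8→slip] = [T, F]
r5 m[ice→φ0] = [T, T]
r5 m[ice→φ1] = [T, T]
r5 m[ice→φ5] = [T, T]
r5 m[fog→φ7] = [T, T]
r5 m[slip→φ1] = [T, F]
r5 m[slip→φ2] = [T, F]
r5 m[slip→φ4] = [T, F]
r5 m[slip→φ8] = [T, T]
r5 m[sun→φ4] = [T, T]
r5 m[cld→φ0] = [T, T]
r5 m[snow→φ6] = [T, T]
r5 m[snow→φ7] = [T, T]
r5 m[sprk→φ5] = [T, T]
r5 m[wind→φ3] = [T, T]
r5 m[rain→φ2] = [T, T]
r5 m[rain→φ3] = [T, F]
r5 m[rain→φ6] = [T, F]
r6 m[φ0→ice] = [T, T]
r6 m[φ0→cld] = [T, T]
r6 m[φ1→ice] = [T, T]
r6 m[φ1→slip] = [T, T]
r6 m[φ2→slip] = [T, T]
r6 m[φ2→rain] = [T, F]
r6 m[φ3→wind] = [T, F]
r6 m[φ3→rain] = [T, T]
r6 m[φ4→slip] = [T, T]
r6 m[φ4→sun] = [T, F]
r6 m[φ5→ice] = [T, T]
r6 m[φ5→sprk] = [T, T]
r6 m[φ6→snow] = [T, T]
r6 m[φ6→rain] = [T, T]
r6 m[φ7→fog] = [F, T]
r6 m[φ7→snow] = [T, T]
r6 m[φ8→slip] = [T, F]
r6 m[ice→φ0] = [T, T]
r6 m[ice→φ1] = [T, T]
r6 m[ice→φ5] = [T, T]
r6 m[fog→φ7] = [T, T]
r6 m[slip→φ1] = [T, F]
r6 m[slip→φ2] = [T, F]
r6 m[slip→φ4] = [T, F]
r6 m[slip→φ8] = [T, T]
r6 m[sun→φ4] = [T, T]
r6 m[cld→φ0] = [T, T]
r6 m[snow→φ6] = [T, T]
r6 m[snow→φ7] = [T, T]
r6 m[sprk→φ5] = [T, T]
r6 m[wind→φ3] = [T, T]
r6 m[rain→φ2] = [T, T]
r6 m[rain→φ3] = [T, F]
r6 m[rain→φ6] = [T, F]
fixed point reached at round 6
b[wind] = ⊗ incoming = [T, F]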